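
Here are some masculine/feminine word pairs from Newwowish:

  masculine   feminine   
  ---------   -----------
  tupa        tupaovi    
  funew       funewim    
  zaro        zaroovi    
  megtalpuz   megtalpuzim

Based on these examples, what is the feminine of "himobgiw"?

himobgiwim

"himobgiw" ends in a consonant. The stems ending in a consonant (funew → funewim, megtalpuz → megtalpuzim) add -im.
So himobgiw → himobgiwim.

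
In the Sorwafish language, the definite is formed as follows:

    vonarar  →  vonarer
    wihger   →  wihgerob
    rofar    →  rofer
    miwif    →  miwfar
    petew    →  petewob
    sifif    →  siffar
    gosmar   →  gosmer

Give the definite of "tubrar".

tubrer

"tubrar" has last vowel 'a'. The stems whose last vowel is 'a' (gosmar → gosmer, vonarar → vonarer, rofar → rofer) change the last vowel to 'e'.
The other patterns: stems whose last vowel is 'i' delete the last vowel and add -ar; stems whose last vowel is 'e' add -ob.
So tubrar → tubrer.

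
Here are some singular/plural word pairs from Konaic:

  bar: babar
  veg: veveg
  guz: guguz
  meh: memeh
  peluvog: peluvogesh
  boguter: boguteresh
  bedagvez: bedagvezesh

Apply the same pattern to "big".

"big" has 1 vowel. The stems with 1 vowel (bar → babar, veg → veveg, guz → guguz) repeat the first consonant+vowel as a prefix.
The other pattern: stems with 3 vowels add -esh.
So big → bibig.

bibig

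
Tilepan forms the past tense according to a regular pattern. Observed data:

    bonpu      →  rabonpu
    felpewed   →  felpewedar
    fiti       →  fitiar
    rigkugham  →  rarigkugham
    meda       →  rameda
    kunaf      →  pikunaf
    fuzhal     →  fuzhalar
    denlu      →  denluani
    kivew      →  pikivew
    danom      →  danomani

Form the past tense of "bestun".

rabestun

"bestun" begins with b-. The one such stem in the data (bonpu → rabonpu) adds the prefix ra-, so the same rule applies.
The other patterns: stems beginning with k- add the prefix pi-; stems beginning with d- add -ani; stems beginning with f- add -ar.
So bestun → rabestun.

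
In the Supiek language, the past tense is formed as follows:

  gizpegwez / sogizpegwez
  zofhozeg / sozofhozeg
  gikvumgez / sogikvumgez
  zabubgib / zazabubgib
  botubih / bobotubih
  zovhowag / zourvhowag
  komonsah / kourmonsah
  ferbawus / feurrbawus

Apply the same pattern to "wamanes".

zofhozeg and zovhowag both end in -g yet inflect differently (sozofhozeg, zourvhowag), so the final letter is not what conditions the rule; the last vowel is.
"wamanes" has last vowel 'e'. The stems whose last vowel is 'e' (gizpegwez → sogizpegwez, zofhozeg → sozofhozeg, gikvumgez → sogikvumgez) add the prefix so-.
So wamanes → sowamanes.

sowamanes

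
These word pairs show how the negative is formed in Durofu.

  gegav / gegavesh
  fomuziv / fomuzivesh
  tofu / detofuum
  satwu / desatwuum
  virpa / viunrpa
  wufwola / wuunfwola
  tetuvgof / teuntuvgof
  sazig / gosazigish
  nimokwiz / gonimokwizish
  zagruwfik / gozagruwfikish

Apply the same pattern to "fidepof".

fiundepof

gegav and virpa both have last vowel 'a' yet inflect differently (gegavesh, viunrpa), so the last vowel is not what conditions the rule; the final letter is.
"fidepof" ends in -f. The one such stem in the data (tetuvgof → teuntuvgof) inserts -un- after the first vowel (as do virpa, wufwola), so the same rule applies.
The other patterns: stems ending in -v add -esh; stems ending in -u add de- … -um around the stem; stems ending in -g, -k or -z add go- … -ish around the stem.
So fidepof → fiundepof.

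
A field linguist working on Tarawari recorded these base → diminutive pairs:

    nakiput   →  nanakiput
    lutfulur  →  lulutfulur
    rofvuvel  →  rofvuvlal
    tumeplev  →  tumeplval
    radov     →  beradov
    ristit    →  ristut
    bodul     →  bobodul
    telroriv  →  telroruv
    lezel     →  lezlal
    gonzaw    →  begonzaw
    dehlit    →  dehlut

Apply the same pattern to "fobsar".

befobsar

nakiput and ristit both end in -t yet inflect differently (nanakiput, ristut), so the final letter is not what conditions the rule; the last vowel is.
"fobsar" has last vowel 'a'. The one such stem in the data (gonzaw → begonzaw) adds the prefix be-, so the same rule applies.
So fobsar → befobsar.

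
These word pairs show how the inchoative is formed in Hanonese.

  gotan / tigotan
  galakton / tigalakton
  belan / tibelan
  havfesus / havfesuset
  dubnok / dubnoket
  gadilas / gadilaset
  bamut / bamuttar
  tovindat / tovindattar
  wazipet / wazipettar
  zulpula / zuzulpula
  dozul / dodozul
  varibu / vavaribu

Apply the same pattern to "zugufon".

galakton and dubnok both have last vowel 'o' yet inflect differently (tigalakton, dubnoket), so the last vowel is not what conditions the rule; the final letter is.
"zugufon" ends in -n. The stems ending in -n (gotan → tigotan, galakton → tigalakton, belan → tibelan) add the prefix ti-.
The other patterns: stems ending in -k or -s add -et; stems ending in -t double the final consonant and add -ar; stems ending in -a, -l or -u repeat the first consonant+vowel as a prefix.
So zugufon → tizugufon.

tizugufon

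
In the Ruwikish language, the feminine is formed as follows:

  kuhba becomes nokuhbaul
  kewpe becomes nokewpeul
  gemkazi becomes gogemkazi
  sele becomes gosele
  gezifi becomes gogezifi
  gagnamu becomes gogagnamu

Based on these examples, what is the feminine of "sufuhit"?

gosufuhit

kewpe and sele both end in -e yet inflect differently (nokewpeul, gosele), so the final letter is not what conditions the rule; the first letter is.
"sufuhit" begins with s-. The one such stem in the data (sele → gosele) adds the prefix go-, so the same rule applies.
So sufuhit → gosufuhit.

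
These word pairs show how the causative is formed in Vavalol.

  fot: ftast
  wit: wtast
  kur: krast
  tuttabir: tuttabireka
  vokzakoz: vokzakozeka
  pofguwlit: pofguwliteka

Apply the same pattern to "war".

wrast

"war" has 1 vowel. The stems with 1 vowel (fot → ftast, wit → wtast, kur → krast) delete the last vowel and add -ast.
So war → wrast.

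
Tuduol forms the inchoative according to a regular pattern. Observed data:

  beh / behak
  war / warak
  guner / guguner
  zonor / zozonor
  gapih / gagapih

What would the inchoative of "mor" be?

"mor" has 1 vowel. The stems with 1 vowel (beh → behak, war → warak) add -ak.
So mor → morak.

morak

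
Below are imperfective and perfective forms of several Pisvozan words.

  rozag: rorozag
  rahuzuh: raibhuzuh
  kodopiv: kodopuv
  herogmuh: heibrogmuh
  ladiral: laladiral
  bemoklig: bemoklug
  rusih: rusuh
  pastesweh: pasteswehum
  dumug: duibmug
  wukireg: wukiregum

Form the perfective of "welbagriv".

pastesweh and rahuzuh both end in -h yet inflect differently (pasteswehum, raibhuzuh), so the final letter is not what conditions the rule; the last vowel is.
"welbagriv" has last vowel 'i'. The stems whose last vowel is 'i' (rusih → rusuh, kodopiv → kodopuv, bemoklig → bemoklug) change the last vowel to 'u'.
So welbagriv → welbagruv.

welbagruv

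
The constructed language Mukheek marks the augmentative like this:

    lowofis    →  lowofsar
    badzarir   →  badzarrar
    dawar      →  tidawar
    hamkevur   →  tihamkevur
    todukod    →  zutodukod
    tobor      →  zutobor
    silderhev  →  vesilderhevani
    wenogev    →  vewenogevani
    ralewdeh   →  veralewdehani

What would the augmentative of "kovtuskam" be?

badzarir and dawar both end in -r yet inflect differently (badzarrar, tidawar), so the final letter is not what conditions the rule; the last vowel is.
"kovtuskam" has last vowel 'a'. The one such stem in the data (dawar → tidawar) adds the prefix ti-, so the same rule applies.
The other patterns: stems whose last vowel is 'i' delete the last vowel and add -ar; stems whose last vowel is 'o' add the prefix zu-; stems whose last vowel is 'e' add ve- … -ani around the stem.
So kovtuskam → tikovtuskam.

tikovtuskam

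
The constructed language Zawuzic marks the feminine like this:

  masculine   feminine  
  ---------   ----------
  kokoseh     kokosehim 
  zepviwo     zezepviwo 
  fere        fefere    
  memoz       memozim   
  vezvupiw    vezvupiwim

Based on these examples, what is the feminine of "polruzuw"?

polruzuwim

"polruzuw" ends in a consonant. The stems ending in a consonant (vezvupiw → vezvupiwim, kokoseh → kokosehim, memoz → memozim) add -im.
So polruzuw → polruzuwim.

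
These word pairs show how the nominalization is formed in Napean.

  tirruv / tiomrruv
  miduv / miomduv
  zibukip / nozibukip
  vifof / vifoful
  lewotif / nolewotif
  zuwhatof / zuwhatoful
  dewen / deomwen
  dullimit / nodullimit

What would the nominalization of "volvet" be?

voomlvet

lewotif and zuwhatof both end in -f yet inflect differently (nolewotif, zuwhatoful), so the final letter is not what conditions the rule; the last vowel is.
"volvet" has last vowel 'e'. The one such stem in the data (dewen → deomwen) inserts -om- after the first vowel (as do miduv, tirruv), so the same rule applies.
So volvet → voomlvet.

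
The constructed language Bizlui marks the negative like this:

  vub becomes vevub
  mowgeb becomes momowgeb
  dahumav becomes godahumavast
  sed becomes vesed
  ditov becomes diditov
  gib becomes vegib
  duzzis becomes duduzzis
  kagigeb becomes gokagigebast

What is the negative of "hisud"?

hihisud

gib and mowgeb both end in -b yet inflect differently (vegib, momowgeb), so the final letter is not what conditions the rule; the number of vowels is.
"hisud" has 2 vowels. The stems with 2 vowels (duzzis → duduzzis, ditov → diditov, mowgeb → momowgeb) repeat the first consonant+vowel as a prefix.
The other patterns: stems with 1 vowel add the prefix ve-; stems with 3 vowels add go- … -ast around the stem.
So hisud → hihisud.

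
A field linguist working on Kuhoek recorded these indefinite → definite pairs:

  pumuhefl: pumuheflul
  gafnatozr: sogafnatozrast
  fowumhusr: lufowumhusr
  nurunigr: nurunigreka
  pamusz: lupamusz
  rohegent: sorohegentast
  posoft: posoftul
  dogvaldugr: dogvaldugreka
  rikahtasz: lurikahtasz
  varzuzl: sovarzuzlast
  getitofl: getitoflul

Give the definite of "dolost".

ludolost

fowumhusr and nurunigr both end in -r yet inflect differently (lufowumhusr, nurunigreka), so the final letter is not what conditions the rule; the second-to-last letter is.
"dolost" has second-to-last letter 's'. The stems whose second-to-last letter is 's' (fowumhusr → lufowumhusr, pamusz → lupamusz, rikahtasz → lurikahtasz) add the prefix lu-.
So dolost → ludolost.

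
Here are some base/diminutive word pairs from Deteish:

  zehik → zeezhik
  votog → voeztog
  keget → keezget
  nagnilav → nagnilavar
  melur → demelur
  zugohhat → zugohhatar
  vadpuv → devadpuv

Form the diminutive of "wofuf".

vadpuv and nagnilav both end in -v yet inflect differently (devadpuv, nagnilavar), so the final letter is not what conditions the rule; the last vowel is.
"wofuf" has last vowel 'u'. The stems whose last vowel is 'u' (vadpuv → devadpuv, melur → demelur) add the prefix de-.
So wofuf → dewofuf.

dewofuf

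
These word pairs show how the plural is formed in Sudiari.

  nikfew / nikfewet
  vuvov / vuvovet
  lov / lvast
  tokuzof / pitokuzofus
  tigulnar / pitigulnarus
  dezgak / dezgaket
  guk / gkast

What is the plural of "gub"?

gbast

guk and dezgak both end in -k yet inflect differently (gkast, dezgaket), so the final letter is not what conditions the rule; the number of vowels is.
"gub" has 1 vowel. The stems with 1 vowel (guk → gkast, lov → lvast) delete the last vowel and add -ast.
So gub → gbast.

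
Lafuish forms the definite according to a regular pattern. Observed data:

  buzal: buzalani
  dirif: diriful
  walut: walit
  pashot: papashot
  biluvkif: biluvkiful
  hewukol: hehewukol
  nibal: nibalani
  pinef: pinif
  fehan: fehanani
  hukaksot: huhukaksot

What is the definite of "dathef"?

"dathef" has last vowel 'e'. The one such stem in the data (pinef → pinif) changes the last vowel to 'i' (as does walut), so the same rule applies.
The other patterns: stems whose last vowel is 'a' add -ani; stems whose last vowel is 'i' add -ul; stems whose last vowel is 'o' repeat the first consonant+vowel as a prefix.
So dathef → dathif.

dathif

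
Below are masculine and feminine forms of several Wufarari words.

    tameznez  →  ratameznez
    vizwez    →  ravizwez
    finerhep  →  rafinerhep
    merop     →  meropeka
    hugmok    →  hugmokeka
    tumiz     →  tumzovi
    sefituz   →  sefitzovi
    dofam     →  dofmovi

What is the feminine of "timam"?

finerhep and merop both end in -p yet inflect differently (rafinerhep, meropeka), so the final letter is not what conditions the rule; the last vowel is.
"timam" has last vowel 'a'. The one such stem in the data (dofam → dofmovi) deletes the last vowel and adds -ovi (as do tumiz, sefituz), so the same rule applies.
The other patterns: stems whose last vowel is 'e' add the prefix ra-; stems whose last vowel is 'o' add -eka.
So timam → timmovi.

timmovi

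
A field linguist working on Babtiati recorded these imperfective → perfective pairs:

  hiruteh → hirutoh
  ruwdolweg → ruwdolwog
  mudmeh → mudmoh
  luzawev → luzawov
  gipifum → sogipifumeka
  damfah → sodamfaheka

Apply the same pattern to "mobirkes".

hiruteh and damfah both end in -h yet inflect differently (hirutoh, sodamfaheka), so the final letter is not what conditions the rule; the last vowel is.
"mobirkes" has last vowel 'e'. The stems whose last vowel is 'e' (hiruteh → hirutoh, ruwdolweg → ruwdolwog, mudmeh → mudmoh) change the last vowel to 'o'.
The other pattern: stems whose last vowel is 'a' or 'u' add so- … -eka around the stem.
So mobirkes → mobirkos.

mobirkos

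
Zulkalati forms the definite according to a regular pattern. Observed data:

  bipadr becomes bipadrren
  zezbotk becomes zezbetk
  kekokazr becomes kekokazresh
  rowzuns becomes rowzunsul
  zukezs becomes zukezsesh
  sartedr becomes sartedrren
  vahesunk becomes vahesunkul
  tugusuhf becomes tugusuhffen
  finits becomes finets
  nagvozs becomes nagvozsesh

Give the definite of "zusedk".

"zusedk" has second-to-last letter 'd'. The stems whose second-to-last letter is 'd' (bipadr → bipadrren, sartedr → sartedrren) double the final consonant and add -en.
So zusedk → zusedkken.

zusedkken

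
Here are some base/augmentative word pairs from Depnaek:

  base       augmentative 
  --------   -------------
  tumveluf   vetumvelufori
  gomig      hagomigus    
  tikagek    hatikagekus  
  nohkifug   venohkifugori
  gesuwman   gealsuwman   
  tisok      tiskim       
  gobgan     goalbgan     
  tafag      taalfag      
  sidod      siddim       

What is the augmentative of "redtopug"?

veredtopugori

tafag and nohkifug both end in -g yet inflect differently (taalfag, venohkifugori), so the final letter is not what conditions the rule; the last vowel is.
"redtopug" has last vowel 'u'. The stems whose last vowel is 'u' (tumveluf → vetumvelufori, nohkifug → venohkifugori) add ve- … -ori around the stem.
So redtopug → veredtopugori.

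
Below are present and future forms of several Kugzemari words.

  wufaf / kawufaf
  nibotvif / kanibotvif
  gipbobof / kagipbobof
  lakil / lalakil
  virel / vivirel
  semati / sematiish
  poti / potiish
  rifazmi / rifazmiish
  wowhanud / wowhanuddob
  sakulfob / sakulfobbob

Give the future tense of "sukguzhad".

sukguzhaddob

nibotvif and lakil both have last vowel 'i' yet inflect differently (kanibotvif, lalakil), so the last vowel is not what conditions the rule; the final letter is.
"sukguzhad" ends in -d. The one such stem in the data (wowhanud → wowhanuddob) doubles the final consonant and adds -ob (as does sakulfob), so the same rule applies.
The other patterns: stems ending in -f add the prefix ka-; stems ending in -l repeat the first consonant+vowel as a prefix; stems ending in -i add -ish.
So sukguzhad → sukguzhaddob.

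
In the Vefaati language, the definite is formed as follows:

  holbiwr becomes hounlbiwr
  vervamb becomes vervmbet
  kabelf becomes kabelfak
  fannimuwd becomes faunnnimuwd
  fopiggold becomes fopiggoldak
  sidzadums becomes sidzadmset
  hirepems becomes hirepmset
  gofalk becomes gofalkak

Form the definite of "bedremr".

fopiggold and fannimuwd both end in -d yet inflect differently (fopiggoldak, faunnnimuwd), so the final letter is not what conditions the rule; the second-to-last letter is.
"bedremr" has second-to-last letter 'm'. The stems whose second-to-last letter is 'm' (vervamb → vervmbet, sidzadums → sidzadmset, hirepems → hirepmset) delete the last vowel and add -et.
So bedremr → bedrmret.

bedrmret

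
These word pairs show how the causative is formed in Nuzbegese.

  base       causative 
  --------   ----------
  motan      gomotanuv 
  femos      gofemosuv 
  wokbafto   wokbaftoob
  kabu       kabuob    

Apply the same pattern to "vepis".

femos and wokbafto both have last vowel 'o' yet inflect differently (gofemosuv, wokbaftoob), so the last vowel is not what conditions the rule; whether the stem ends in a vowel or a consonant is.
"vepis" ends in a consonant. The stems ending in a consonant (motan → gomotanuv, femos → gofemosuv) add go- … -uv around the stem.
The other pattern: stems ending in a vowel add -ob.
So vepis → govepisuv.

govepisuv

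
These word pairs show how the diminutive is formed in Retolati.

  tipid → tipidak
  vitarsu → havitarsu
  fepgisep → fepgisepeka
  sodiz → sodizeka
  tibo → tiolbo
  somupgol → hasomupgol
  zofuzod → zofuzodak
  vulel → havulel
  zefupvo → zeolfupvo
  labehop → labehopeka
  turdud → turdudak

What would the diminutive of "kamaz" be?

kamazeka

zofuzod and tibo both have last vowel 'o' yet inflect differently (zofuzodak, tiolbo), so the last vowel is not what conditions the rule; the final letter is.
"kamaz" ends in -z. The one such stem in the data (sodiz → sodizeka) adds -eka, so the same rule applies.
The other patterns: stems ending in -d add -ak; stems ending in -o insert -ol- after the first vowel; stems ending in -l or -u add the prefix ha-.
So kamaz → kamazeka.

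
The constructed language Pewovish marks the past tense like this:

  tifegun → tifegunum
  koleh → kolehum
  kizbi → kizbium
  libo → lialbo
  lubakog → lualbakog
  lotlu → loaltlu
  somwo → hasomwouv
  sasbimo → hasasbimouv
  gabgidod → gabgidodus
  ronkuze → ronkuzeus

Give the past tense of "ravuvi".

"ravuvi" begins with r-. The one such stem in the data (ronkuze → ronkuzeus) adds -us, so the same rule applies.
The other patterns: stems beginning with k- or t- add -um; stems beginning with l- insert -al- after the first vowel; stems beginning with s- add ha- … -uv around the stem.
So ravuvi → ravuvius.

ravuvius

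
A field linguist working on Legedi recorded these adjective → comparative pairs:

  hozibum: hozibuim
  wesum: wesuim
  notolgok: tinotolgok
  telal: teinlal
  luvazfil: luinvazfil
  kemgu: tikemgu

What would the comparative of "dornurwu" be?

"dornurwu" ends in -u. The one such stem in the data (kemgu → tikemgu) adds the prefix ti-, so the same rule applies.
The other patterns: stems ending in -m drop the final letter and add -im; stems ending in -l insert -in- after the first vowel.
So dornurwu → tidornurwu.

tidornurwu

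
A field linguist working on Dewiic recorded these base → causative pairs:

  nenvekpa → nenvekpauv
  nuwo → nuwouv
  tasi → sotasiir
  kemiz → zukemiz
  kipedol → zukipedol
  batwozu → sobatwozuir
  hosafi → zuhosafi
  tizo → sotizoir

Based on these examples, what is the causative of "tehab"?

sotehabir

"tehab" begins with t-. The stems beginning with t- (tasi → sotasiir, tizo → sotizoir) add so- … -ir around the stem.
So tehab → sotehabir.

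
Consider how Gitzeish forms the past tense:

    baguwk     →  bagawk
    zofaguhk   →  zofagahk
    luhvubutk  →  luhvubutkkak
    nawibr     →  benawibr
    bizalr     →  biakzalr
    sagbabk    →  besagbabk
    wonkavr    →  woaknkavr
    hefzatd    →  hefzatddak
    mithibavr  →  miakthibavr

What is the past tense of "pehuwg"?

luhvubutk and baguwk both end in -k yet inflect differently (luhvubutkkak, bagawk), so the final letter is not what conditions the rule; the second-to-last letter is.
"pehuwg" has second-to-last letter 'w'. The one such stem in the data (baguwk → bagawk) changes the last vowel to 'a' (as does zofaguhk), so the same rule applies.
The other patterns: stems whose second-to-last letter is 't' double the final consonant and add -ak; stems whose second-to-last letter is 'b' add the prefix be-; stems whose second-to-last letter is 'l' or 'v' insert -ak- after the first vowel.
So pehuwg → pehawg.

pehawg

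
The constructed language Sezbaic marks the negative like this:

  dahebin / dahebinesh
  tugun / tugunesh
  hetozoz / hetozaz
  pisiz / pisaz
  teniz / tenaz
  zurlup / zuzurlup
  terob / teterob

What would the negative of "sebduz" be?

dahebin and pisiz both have last vowel 'i' yet inflect differently (dahebinesh, pisaz), so the last vowel is not what conditions the rule; the final letter is.
"sebduz" ends in -z. The stems ending in -z (hetozoz → hetozaz, pisiz → pisaz, teniz → tenaz) change the last vowel to 'a'.
So sebduz → sebdaz.

sebdaz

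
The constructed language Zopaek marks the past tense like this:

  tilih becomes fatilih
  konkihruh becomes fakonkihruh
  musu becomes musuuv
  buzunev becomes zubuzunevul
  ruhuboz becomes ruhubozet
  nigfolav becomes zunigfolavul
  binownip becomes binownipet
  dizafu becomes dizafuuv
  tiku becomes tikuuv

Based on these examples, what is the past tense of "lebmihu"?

lebmihuuv

musu and konkihruh both have last vowel 'u' yet inflect differently (musuuv, fakonkihruh), so the last vowel is not what conditions the rule; the final letter is.
"lebmihu" ends in -u. The stems ending in -u (musu → musuuv, dizafu → dizafuuv, tiku → tikuuv) add -uv.
So lebmihu → lebmihuuv.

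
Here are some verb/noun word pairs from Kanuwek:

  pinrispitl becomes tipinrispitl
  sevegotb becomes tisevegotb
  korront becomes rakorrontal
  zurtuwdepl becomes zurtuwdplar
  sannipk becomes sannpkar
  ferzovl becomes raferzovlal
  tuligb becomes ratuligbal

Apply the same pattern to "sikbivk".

rasikbivkal

"sikbivk" has second-to-last letter 'v'. The one such stem in the data (ferzovl → raferzovlal) adds ra- … -al around the stem, so the same rule applies.
The other patterns: stems whose second-to-last letter is 't' add the prefix ti-; stems whose second-to-last letter is 'p' delete the last vowel and add -ar.
So sikbivk → rasikbivkal.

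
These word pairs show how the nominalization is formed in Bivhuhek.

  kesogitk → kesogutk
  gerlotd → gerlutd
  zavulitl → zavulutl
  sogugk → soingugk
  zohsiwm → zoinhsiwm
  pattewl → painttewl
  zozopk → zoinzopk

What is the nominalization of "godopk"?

"godopk" has second-to-last letter 'p'. The one such stem in the data (zozopk → zoinzopk) inserts -in- after the first vowel (as do sogugk, zohsiwm), so the same rule applies.
The other pattern: stems whose second-to-last letter is 't' change the last vowel to 'u'.
So godopk → goindopk.

goindopk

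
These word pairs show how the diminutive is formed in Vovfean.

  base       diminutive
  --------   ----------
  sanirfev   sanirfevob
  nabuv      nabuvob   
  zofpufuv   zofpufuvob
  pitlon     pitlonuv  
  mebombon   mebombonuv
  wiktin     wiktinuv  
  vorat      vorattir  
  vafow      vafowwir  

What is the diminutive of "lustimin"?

lustiminuv

pitlon and vafow both have last vowel 'o' yet inflect differently (pitlonuv, vafowwir), so the last vowel is not what conditions the rule; the final letter is.
"lustimin" ends in -n. The stems ending in -n (pitlon → pitlonuv, mebombon → mebombonuv, wiktin → wiktinuv) add -uv.
So lustimin → lustiminuv.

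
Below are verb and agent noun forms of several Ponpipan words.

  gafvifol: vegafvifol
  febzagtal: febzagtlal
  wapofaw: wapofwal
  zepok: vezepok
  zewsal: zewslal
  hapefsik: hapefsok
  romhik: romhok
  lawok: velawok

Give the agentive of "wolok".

gafvifol and zewsal both end in -l yet inflect differently (vegafvifol, zewslal), so the final letter is not what conditions the rule; the last vowel is.
"wolok" has last vowel 'o'. The stems whose last vowel is 'o' (zepok → vezepok, gafvifol → vegafvifol, lawok → velawok) add the prefix ve-.
The other patterns: stems whose last vowel is 'a' delete the last vowel and add -al; stems whose last vowel is 'i' change the last vowel to 'o'.
So wolok → vewolok.

vewolok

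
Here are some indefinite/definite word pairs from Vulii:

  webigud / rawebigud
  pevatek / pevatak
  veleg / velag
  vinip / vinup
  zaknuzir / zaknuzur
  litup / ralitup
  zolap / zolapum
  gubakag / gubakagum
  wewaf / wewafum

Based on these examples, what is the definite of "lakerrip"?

vinip and zolap both end in -p yet inflect differently (vinup, zolapum), so the final letter is not what conditions the rule; the last vowel is.
"lakerrip" has last vowel 'i'. The stems whose last vowel is 'i' (zaknuzir → zaknuzur, vinip → vinup) change the last vowel to 'u'.
The other patterns: stems whose last vowel is 'a' add -um; stems whose last vowel is 'e' change the last vowel to 'a'; stems whose last vowel is 'u' add the prefix ra-.
So lakerrip → lakerrup.

lakerrup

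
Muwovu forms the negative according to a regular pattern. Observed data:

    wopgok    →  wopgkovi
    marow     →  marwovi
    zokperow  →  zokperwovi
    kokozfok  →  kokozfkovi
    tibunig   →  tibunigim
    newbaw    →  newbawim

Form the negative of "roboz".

marow and newbaw both end in -w yet inflect differently (marwovi, newbawim), so the final letter is not what conditions the rule; the last vowel is.
"roboz" has last vowel 'o'. The stems whose last vowel is 'o' (wopgok → wopgkovi, marow → marwovi, zokperow → zokperwovi) delete the last vowel and add -ovi.
The other pattern: stems whose last vowel is 'a' or 'i' add -im.
So roboz → robzovi.

robzovi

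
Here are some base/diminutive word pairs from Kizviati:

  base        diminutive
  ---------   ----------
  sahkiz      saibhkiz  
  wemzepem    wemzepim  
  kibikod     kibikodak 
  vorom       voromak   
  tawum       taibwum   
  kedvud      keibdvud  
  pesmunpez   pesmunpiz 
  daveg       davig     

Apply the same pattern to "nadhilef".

"nadhilef" has last vowel 'e'. The stems whose last vowel is 'e' (wemzepem → wemzepim, pesmunpez → pesmunpiz, daveg → davig) change the last vowel to 'i'.
So nadhilef → nadhilif.

nadhilif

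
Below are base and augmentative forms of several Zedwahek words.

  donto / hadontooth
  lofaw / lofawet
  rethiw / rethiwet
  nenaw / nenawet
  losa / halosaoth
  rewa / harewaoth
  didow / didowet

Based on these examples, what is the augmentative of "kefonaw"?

kefonawet

"kefonaw" ends in a consonant. The stems ending in a consonant (lofaw → lofawet, rethiw → rethiwet, nenaw → nenawet) add -et.
So kefonaw → kefonawet.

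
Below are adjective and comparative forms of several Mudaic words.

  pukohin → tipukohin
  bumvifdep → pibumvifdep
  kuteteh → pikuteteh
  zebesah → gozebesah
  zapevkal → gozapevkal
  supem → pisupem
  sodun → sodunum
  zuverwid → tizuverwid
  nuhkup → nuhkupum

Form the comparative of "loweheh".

piloweheh

kuteteh and zebesah both end in -h yet inflect differently (pikuteteh, gozebesah), so the final letter is not what conditions the rule; the last vowel is.
"loweheh" has last vowel 'e'. The stems whose last vowel is 'e' (bumvifdep → pibumvifdep, supem → pisupem, kuteteh → pikuteteh) add the prefix pi-.
The other patterns: stems whose last vowel is 'a' add the prefix go-; stems whose last vowel is 'u' add -um; stems whose last vowel is 'i' add the prefix ti-.
So loweheh → piloweheh.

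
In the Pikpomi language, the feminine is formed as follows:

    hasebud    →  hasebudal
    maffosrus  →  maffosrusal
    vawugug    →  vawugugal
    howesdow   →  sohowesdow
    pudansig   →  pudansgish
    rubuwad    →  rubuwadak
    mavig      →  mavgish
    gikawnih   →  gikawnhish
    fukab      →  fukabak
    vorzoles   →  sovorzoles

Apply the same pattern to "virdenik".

virdenkish

mavig and vawugug both end in -g yet inflect differently (mavgish, vawugugal), so the final letter is not what conditions the rule; the last vowel is.
"virdenik" has last vowel 'i'. The stems whose last vowel is 'i' (mavig → mavgish, gikawnih → gikawnhish, pudansig → pudansgish) delete the last vowel and add -ish.
So virdenik → virdenkish.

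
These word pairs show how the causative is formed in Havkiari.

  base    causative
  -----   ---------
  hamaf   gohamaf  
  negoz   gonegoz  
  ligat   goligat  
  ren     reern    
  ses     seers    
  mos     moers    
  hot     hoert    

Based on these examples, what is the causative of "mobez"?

ligat and hot both end in -t yet inflect differently (goligat, hoert), so the final letter is not what conditions the rule; the number of vowels is.
"mobez" has 2 vowels. The stems with 2 vowels (hamaf → gohamaf, negoz → gonegoz, ligat → goligat) add the prefix go-.
The other pattern: stems with 1 vowel insert -er- after the first vowel.
So mobez → gomobez.

gomobez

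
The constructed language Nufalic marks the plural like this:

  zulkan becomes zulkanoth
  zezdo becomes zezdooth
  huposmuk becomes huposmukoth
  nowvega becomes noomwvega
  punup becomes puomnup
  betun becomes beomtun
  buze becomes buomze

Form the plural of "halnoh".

halnohoth

zulkan and betun both end in -n yet inflect differently (zulkanoth, beomtun), so the final letter is not what conditions the rule; the first letter is.
"halnoh" begins with h-. The one such stem in the data (huposmuk → huposmukoth) adds -oth, so the same rule applies.
The other pattern: stems beginning with b-, n- or p- insert -om- after the first vowel.
So halnoh → halnohoth.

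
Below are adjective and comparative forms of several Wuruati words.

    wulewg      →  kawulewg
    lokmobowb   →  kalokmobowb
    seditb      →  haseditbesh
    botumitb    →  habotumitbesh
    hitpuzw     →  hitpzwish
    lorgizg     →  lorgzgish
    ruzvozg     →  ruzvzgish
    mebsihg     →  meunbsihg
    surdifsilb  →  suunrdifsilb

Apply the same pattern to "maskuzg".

maskzgish

lokmobowb and seditb both end in -b yet inflect differently (kalokmobowb, haseditbesh), so the final letter is not what conditions the rule; the second-to-last letter is.
"maskuzg" has second-to-last letter 'z'. The stems whose second-to-last letter is 'z' (hitpuzw → hitpzwish, lorgizg → lorgzgish, ruzvozg → ruzvzgish) delete the last vowel and add -ish.
The other patterns: stems whose second-to-last letter is 'w' add the prefix ka-; stems whose second-to-last letter is 't' add ha- … -esh around the stem; stems whose second-to-last letter is 'h' or 'l' insert -un- after the first vowel.
So maskuzg → maskzgish.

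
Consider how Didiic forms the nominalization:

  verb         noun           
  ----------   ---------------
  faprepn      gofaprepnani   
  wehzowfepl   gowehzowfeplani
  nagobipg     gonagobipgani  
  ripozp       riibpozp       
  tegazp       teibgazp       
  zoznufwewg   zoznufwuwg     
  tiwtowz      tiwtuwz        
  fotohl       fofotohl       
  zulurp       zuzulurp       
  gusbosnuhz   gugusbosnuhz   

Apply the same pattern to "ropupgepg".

nagobipg and zoznufwewg both end in -g yet inflect differently (gonagobipgani, zoznufwuwg), so the final letter is not what conditions the rule; the second-to-last letter is.
"ropupgepg" has second-to-last letter 'p'. The stems whose second-to-last letter is 'p' (faprepn → gofaprepnani, wehzowfepl → gowehzowfeplani, nagobipg → gonagobipgani) add go- … -ani around the stem.
So ropupgepg → goropupgepgani.

goropupgepgani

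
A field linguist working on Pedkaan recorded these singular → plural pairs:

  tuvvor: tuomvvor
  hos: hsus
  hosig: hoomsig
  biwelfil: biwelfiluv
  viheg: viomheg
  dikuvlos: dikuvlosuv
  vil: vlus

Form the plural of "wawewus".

"wawewus" has 3 vowels. The stems with 3 vowels (biwelfil → biwelfiluv, dikuvlos → dikuvlosuv) add -uv.
The other patterns: stems with 1 vowel delete the last vowel and add -us; stems with 2 vowels insert -om- after the first vowel.
So wawewus → wawewusuv.

wawewusuv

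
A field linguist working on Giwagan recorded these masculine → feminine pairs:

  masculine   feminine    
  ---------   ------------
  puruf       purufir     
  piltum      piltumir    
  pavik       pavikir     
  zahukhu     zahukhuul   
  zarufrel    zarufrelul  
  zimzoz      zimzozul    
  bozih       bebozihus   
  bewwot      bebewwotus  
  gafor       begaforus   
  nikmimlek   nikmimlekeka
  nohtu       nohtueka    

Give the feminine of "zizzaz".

zizzazul

"zizzaz" begins with z-. The stems beginning with z- (zahukhu → zahukhuul, zarufrel → zarufrelul, zimzoz → zimzozul) add -ul.
So zizzaz → zizzazul.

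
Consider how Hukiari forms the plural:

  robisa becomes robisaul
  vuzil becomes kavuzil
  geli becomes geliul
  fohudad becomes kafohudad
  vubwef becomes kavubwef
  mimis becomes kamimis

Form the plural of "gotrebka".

fohudad and robisa both have last vowel 'a' yet inflect differently (kafohudad, robisaul), so the last vowel is not what conditions the rule; whether the stem ends in a vowel or a consonant is.
"gotrebka" ends in a vowel. The stems ending in a vowel (robisa → robisaul, geli → geliul) add -ul.
So gotrebka → gotrebkaul.

gotrebkaul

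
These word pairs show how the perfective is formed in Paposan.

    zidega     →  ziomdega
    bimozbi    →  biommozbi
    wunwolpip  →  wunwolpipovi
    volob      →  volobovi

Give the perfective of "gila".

"gila" ends in a vowel. The stems ending in a vowel (zidega → ziomdega, bimozbi → biommozbi) insert -om- after the first vowel.
So gila → giomla.

giomla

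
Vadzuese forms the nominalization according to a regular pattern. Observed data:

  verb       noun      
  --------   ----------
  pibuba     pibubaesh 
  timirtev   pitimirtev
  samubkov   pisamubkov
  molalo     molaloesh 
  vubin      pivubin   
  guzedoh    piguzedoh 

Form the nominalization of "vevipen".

"vevipen" ends in a consonant. The stems ending in a consonant (timirtev → pitimirtev, vubin → pivubin, samubkov → pisamubkov) add the prefix pi-.
The other pattern: stems ending in a vowel add -esh.
So vevipen → pivevipen.

pivevipen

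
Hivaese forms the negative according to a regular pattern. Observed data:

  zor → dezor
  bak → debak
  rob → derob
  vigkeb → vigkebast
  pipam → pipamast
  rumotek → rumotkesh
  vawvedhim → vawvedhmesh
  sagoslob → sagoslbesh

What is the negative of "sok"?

desok

"sok" has 1 vowel. The stems with 1 vowel (zor → dezor, bak → debak, rob → derob) add the prefix de-.
So sok → desok.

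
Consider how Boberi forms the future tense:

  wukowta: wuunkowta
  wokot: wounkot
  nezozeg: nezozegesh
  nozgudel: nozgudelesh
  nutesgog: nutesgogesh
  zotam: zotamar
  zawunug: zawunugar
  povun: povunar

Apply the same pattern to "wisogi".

wiunsogi

nezozeg and zawunug both end in -g yet inflect differently (nezozegesh, zawunugar), so the final letter is not what conditions the rule; the first letter is.
"wisogi" begins with w-. The stems beginning with w- (wukowta → wuunkowta, wokot → wounkot) insert -un- after the first vowel.
The other patterns: stems beginning with n- add -esh; stems beginning with p- or z- add -ar.
So wisogi → wiunsogi.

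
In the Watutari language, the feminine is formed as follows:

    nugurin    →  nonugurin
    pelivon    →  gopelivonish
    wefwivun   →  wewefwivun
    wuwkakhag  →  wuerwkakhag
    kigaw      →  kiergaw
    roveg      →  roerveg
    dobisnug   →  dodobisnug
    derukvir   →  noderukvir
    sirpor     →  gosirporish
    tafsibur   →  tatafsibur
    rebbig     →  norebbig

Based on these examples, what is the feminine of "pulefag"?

roveg and rebbig both end in -g yet inflect differently (roerveg, norebbig), so the final letter is not what conditions the rule; the last vowel is.
"pulefag" has last vowel 'a'. The stems whose last vowel is 'a' (kigaw → kiergaw, wuwkakhag → wuerwkakhag) insert -er- after the first vowel.
So pulefag → puerlefag.

puerlefag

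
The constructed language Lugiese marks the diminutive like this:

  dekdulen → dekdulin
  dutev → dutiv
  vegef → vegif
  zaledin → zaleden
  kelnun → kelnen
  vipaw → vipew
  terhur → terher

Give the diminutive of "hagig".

hageg

"hagig" has last vowel 'i'. The one such stem in the data (zaledin → zaleden) changes the last vowel to 'e' (as do kelnun, vipaw), so the same rule applies.
The other pattern: stems whose last vowel is 'e' change the last vowel to 'i'.
So hagig → hageg.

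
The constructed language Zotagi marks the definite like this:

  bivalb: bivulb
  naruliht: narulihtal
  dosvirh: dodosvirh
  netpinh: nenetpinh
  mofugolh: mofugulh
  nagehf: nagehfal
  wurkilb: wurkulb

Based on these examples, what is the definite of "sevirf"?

mofugolh and netpinh both end in -h yet inflect differently (mofugulh, nenetpinh), so the final letter is not what conditions the rule; the second-to-last letter is.
"sevirf" has second-to-last letter 'r'. The one such stem in the data (dosvirh → dodosvirh) repeats the first consonant+vowel as a prefix (as does netpinh), so the same rule applies.
So sevirf → sesevirf.

sesevirf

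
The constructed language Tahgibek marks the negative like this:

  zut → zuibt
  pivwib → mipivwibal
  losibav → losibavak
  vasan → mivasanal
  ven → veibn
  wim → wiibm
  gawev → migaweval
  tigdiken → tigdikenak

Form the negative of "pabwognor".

pabwognorak

"pabwognor" has 3 vowels. The stems with 3 vowels (tigdiken → tigdikenak, losibav → losibavak) add -ak.
So pabwognor → pabwognorak.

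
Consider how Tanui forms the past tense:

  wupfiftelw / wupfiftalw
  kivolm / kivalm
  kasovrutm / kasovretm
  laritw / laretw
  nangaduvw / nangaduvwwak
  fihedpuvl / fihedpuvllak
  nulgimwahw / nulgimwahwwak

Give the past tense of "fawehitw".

"fawehitw" has second-to-last letter 't'. The stems whose second-to-last letter is 't' (kasovrutm → kasovretm, laritw → laretw) change the last vowel to 'e'.
The other patterns: stems whose second-to-last letter is 'l' change the last vowel to 'a'; stems whose second-to-last letter is 'h' or 'v' double the final consonant and add -ak.
So fawehitw → fawehetw.

fawehetw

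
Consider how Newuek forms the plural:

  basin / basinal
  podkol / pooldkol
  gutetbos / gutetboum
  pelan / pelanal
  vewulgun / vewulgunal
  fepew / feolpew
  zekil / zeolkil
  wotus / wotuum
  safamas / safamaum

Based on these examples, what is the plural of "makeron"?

makeronal

pelan and safamas both have last vowel 'a' yet inflect differently (pelanal, safamaum), so the last vowel is not what conditions the rule; the final letter is.
"makeron" ends in -n. The stems ending in -n (basin → basinal, vewulgun → vewulgunal, pelan → pelanal) add -al.
So makeron → makeronal.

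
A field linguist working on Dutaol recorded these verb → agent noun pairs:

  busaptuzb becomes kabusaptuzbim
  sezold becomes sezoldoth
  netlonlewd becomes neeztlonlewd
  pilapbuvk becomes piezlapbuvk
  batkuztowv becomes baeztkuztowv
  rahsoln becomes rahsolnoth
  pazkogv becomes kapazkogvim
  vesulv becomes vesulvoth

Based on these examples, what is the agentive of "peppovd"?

peezppovd

"peppovd" has second-to-last letter 'v'. The one such stem in the data (pilapbuvk → piezlapbuvk) inserts -ez- after the first vowel (as do netlonlewd, batkuztowv), so the same rule applies.
The other patterns: stems whose second-to-last letter is 'l' add -oth; stems whose second-to-last letter is 'g' or 'z' add ka- … -im around the stem.
So peppovd → peezppovd.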